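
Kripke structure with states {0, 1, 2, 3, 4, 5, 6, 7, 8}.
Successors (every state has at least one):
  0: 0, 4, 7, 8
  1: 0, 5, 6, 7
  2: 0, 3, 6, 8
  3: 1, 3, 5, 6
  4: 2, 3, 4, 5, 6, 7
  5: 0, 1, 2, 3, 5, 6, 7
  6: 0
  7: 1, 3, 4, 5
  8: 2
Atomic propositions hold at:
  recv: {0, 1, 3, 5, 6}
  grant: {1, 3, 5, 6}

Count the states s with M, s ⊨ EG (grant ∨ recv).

Sat(grant ∨ recv) = {0, 1, 3, 5, 6}
EG (grant ∨ recv): greatest fixpoint, start Z0 = {0, 1, 3, 5, 6}, keep only states in Sat with some successor in Z. Already a fixed point.
Sat(EG (grant ∨ recv)) = {0, 1, 3, 5, 6}
|Sat(EG (grant ∨ recv))| = |{0, 1, 3, 5, 6}| = 5.

5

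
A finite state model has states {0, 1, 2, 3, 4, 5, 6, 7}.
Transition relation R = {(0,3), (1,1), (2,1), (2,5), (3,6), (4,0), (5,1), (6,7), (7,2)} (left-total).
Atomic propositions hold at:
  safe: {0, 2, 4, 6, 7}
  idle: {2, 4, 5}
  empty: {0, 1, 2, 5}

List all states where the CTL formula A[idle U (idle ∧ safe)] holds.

{2, 4}

Sat(idle ∧ safe) = {2, 4}
A[idle U (idle ∧ safe)]: least fixpoint, start Z0 = Sat((idle ∧ safe)) = {2, 4}, add states in Sat(idle) with every successor in Z. Already a fixed point.
Sat(A[idle U (idle ∧ safe)]) = {2, 4}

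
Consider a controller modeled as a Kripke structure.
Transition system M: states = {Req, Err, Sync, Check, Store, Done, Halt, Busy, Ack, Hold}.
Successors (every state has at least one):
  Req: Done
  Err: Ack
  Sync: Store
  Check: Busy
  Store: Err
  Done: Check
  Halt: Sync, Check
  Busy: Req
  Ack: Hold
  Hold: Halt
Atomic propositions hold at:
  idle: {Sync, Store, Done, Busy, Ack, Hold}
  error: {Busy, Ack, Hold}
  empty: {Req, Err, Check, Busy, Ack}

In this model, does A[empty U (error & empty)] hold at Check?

Sat(error & empty) = {Busy, Ack}
A[empty U (error & empty)]: least fixpoint, start Z0 = Sat((error & empty)) = {Busy, Ack}, add states in Sat(empty) with every successor in Z. Z1 = {Err, Check, Busy, Ack}; fixed.
Sat(A[empty U (error & empty)]) = {Err, Check, Busy, Ack}
Check ∈ Sat(A[empty U (error & empty)]) = {Err, Check, Busy, Ack}, so the formula holds at Check.

Yes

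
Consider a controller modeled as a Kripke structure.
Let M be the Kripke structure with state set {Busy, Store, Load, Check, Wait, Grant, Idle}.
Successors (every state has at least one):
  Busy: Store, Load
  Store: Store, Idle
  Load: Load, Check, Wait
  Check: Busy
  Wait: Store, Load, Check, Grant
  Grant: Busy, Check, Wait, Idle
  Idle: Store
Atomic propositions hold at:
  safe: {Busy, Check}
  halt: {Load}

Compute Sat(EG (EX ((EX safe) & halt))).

Sat(EX safe) = {s : some successor in {Busy, Check}} = {Load, Check, Wait, Grant}
Sat((EX safe) & halt) = {Load}
Sat(EX ((EX safe) & halt)) = {s : some successor in {Load}} = {Busy, Load, Wait}
EG (EX ((EX safe) & halt)): greatest fixpoint, start Z0 = {Busy, Load, Wait}, keep only states in Sat with some successor in Z. Already a fixed point.
Sat(EG (EX ((EX safe) & halt))) = {Busy, Load, Wait}

{Busy, Load, Wait}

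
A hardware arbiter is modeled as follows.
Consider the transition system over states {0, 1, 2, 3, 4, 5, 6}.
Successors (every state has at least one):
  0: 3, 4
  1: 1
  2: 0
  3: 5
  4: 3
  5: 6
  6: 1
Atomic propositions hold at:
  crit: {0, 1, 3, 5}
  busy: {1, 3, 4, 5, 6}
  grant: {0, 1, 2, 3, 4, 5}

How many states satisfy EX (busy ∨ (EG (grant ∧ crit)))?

6

Sat(grant ∧ crit) = {0, 1, 3, 5}
EG (grant ∧ crit): greatest fixpoint, start Z0 = {0, 1, 3, 5}, keep only states in Sat with some successor in Z. Z1 = {0, 1, 3}; Z2 = {0, 1}; Z3 = {1}; fixed.
Sat(EG (grant ∧ crit)) = {1}
Sat(busy ∨ (EG (grant ∧ crit))) = {1, 3, 4, 5, 6}
Sat(EX (busy ∨ (EG (grant ∧ crit)))) = {s : some successor in {1, 3, 4, 5, 6}} = {0, 1, 3, 4, 5, 6}
|Sat(EX (busy ∨ (EG (grant ∧ crit))))| = |{0, 1, 3, 4, 5, 6}| = 6.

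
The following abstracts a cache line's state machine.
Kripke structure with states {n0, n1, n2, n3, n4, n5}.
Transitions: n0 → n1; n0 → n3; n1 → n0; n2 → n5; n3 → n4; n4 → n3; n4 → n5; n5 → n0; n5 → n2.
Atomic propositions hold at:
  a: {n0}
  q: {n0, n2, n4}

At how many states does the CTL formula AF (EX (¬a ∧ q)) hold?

4

Sat(¬a) = {n1, n2, n3, n4, n5}
Sat(¬a ∧ q) = {n2, n4}
Sat(EX (¬a ∧ q)) = {s : some successor in {n2, n4}} = {n3, n5}
AF (EX (¬a ∧ q)): least fixpoint, start Z0 = {n3, n5}, add states with every successor in Z. Z1 = {n2, n3, n4, n5}; fixed.
Sat(AF (EX (¬a ∧ q))) = {n2, n3, n4, n5}
|Sat(AF (EX (¬a ∧ q)))| = |{n2, n3, n4, n5}| = 4.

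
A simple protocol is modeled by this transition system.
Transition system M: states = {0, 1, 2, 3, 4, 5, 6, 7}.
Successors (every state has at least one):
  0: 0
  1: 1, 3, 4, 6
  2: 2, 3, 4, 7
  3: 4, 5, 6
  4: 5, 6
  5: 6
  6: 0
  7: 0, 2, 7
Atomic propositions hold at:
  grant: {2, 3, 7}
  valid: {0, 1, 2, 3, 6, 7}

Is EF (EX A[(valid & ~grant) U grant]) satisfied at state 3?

Sat(~grant) = {0, 1, 4, 5, 6}
Sat(valid & ~grant) = {0, 1, 6}
A[(valid & ~grant) U grant]: least fixpoint, start Z0 = Sat(grant) = {2, 3, 7}, add states in Sat(valid & ~grant) with every successor in Z. Already a fixed point.
Sat(A[(valid & ~grant) U grant]) = {2, 3, 7}
Sat(EX A[(valid & ~grant) U grant]) = {s : some successor in {2, 3, 7}} = {1, 2, 7}
EF (EX A[(valid & ~grant) U grant]): least fixpoint, start Z0 = {1, 2, 7}, add states with some successor in Z. Already a fixed point.
Sat(EF (EX A[(valid & ~grant) U grant])) = {1, 2, 7}
3 ∉ Sat(EF (EX A[(valid & ~grant) U grant])) = {1, 2, 7}, so the formula does not hold at 3.

No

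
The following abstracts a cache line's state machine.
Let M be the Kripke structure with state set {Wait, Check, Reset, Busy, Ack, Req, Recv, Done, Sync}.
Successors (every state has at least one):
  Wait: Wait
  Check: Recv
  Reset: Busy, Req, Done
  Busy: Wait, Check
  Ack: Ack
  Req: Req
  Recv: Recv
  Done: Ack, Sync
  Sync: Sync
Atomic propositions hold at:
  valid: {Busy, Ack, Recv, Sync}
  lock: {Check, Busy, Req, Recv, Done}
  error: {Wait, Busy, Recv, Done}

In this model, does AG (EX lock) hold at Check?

Sat(EX lock) = {s : some successor in {Check, Busy, Req, Recv, Done}} = {Check, Reset, Busy, Req, Recv}
AG (EX lock): greatest fixpoint, start Z0 = {Check, Reset, Busy, Req, Recv}, keep only states in Sat with every successor in Z. Z1 = {Check, Req, Recv}; fixed.
Sat(AG (EX lock)) = {Check, Req, Recv}
Check ∈ Sat(AG (EX lock)) = {Check, Req, Recv}, so the formula holds at Check.

Yes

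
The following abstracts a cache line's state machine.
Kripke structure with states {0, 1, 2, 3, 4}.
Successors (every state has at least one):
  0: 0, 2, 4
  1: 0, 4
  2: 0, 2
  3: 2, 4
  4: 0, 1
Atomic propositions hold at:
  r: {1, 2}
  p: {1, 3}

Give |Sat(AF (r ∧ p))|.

Sat(r ∧ p) = {1}
AF (r ∧ p): least fixpoint, start Z0 = {1}, add states with every successor in Z. Already a fixed point.
Sat(AF (r ∧ p)) = {1}
|Sat(AF (r ∧ p))| = |{1}| = 1.

1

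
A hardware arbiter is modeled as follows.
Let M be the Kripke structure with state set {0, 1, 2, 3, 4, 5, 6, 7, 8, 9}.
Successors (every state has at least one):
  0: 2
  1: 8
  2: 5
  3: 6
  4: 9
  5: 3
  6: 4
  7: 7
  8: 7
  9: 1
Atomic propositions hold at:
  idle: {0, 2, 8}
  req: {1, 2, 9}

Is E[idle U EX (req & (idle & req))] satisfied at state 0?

Sat(idle & req) = {2}
Sat(req & (idle & req)) = {2}
Sat(EX (req & (idle & req))) = {s : some successor in {2}} = {0}
E[idle U EX (req & (idle & req))]: least fixpoint, start Z0 = Sat(EX (req & (idle & req))) = {0}, add states in Sat(idle) with some successor in Z. Already a fixed point.
Sat(E[idle U EX (req & (idle & req))]) = {0}
0 ∈ Sat(E[idle U EX (req & (idle & req))]) = {0}, so the formula holds at 0.

Yes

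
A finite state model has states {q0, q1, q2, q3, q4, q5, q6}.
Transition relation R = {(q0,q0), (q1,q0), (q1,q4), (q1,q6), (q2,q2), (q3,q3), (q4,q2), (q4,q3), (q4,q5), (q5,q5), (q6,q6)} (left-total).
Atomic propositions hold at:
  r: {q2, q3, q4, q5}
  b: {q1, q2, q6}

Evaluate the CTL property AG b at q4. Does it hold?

No

AG b: greatest fixpoint, start Z0 = {q1, q2, q6}, keep only states in Sat with every successor in Z. Z1 = {q2, q6}; fixed.
Sat(AG b) = {q2, q6}
q4 ∉ Sat(AG b) = {q2, q6}, so the formula does not hold at q4.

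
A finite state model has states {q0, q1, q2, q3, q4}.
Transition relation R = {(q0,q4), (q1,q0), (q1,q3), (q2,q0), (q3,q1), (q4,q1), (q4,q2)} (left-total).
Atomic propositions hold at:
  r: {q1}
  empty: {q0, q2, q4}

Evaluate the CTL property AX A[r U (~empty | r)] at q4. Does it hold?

Sat(~empty) = {q1, q3}
Sat(~empty | r) = {q1, q3}
A[r U (~empty | r)]: least fixpoint, start Z0 = Sat((~empty | r)) = {q1, q3}, add states in Sat(r) with every successor in Z. Already a fixed point.
Sat(A[r U (~empty | r)]) = {q1, q3}
Sat(AX A[r U (~empty | r)]) = {s : every successor in {q1, q3}} = {q3}
q4 ∉ Sat(AX A[r U (~empty | r)]) = {q3}, so the formula does not hold at q4.

No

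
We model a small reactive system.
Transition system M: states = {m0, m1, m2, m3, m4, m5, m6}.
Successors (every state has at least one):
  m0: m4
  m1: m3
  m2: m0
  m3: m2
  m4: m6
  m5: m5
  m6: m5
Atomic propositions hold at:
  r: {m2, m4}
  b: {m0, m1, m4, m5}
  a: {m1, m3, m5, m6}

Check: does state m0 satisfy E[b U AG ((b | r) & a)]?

Sat(b | r) = {m0, m1, m2, m4, m5}
Sat((b | r) & a) = {m1, m5}
AG ((b | r) & a): greatest fixpoint, start Z0 = {m1, m5}, keep only states in Sat with every successor in Z. Z1 = {m5}; fixed.
Sat(AG ((b | r) & a)) = {m5}
E[b U AG ((b | r) & a)]: least fixpoint, start Z0 = Sat(AG ((b | r) & a)) = {m5}, add states in Sat(b) with some successor in Z. Already a fixed point.
Sat(E[b U AG ((b | r) & a)]) = {m5}
m0 ∉ Sat(E[b U AG ((b | r) & a)]) = {m5}, so the formula does not hold at m0.

No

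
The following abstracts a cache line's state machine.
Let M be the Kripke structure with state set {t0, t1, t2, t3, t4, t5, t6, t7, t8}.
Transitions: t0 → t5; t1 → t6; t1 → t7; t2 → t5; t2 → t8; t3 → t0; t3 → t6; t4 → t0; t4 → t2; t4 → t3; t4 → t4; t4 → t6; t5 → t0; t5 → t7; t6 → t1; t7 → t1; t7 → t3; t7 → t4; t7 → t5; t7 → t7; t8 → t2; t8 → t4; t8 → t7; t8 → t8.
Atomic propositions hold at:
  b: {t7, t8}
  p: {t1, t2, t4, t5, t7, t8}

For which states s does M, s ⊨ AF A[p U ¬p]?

Sat(¬p) = {t0, t3, t6}
A[p U ¬p]: least fixpoint, start Z0 = Sat(¬p) = {t0, t3, t6}, add states in Sat(p) with every successor in Z. Already a fixed point.
Sat(A[p U ¬p]) = {t0, t3, t6}
AF A[p U ¬p]: least fixpoint, start Z0 = {t0, t3, t6}, add states with every successor in Z. Already a fixed point.
Sat(AF A[p U ¬p]) = {t0, t3, t6}

{t0, t3, t6}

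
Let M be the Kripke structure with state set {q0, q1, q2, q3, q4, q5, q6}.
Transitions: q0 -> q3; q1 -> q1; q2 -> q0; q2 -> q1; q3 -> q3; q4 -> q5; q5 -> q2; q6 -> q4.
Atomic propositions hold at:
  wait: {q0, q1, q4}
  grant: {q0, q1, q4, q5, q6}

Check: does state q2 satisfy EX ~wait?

No

Sat(~wait) = {q2, q3, q5, q6}
Sat(EX ~wait) = {s : some successor in {q2, q3, q5, q6}} = {q0, q3, q4, q5}
q2 ∉ Sat(EX ~wait) = {q0, q3, q4, q5}, so the formula does not hold at q2.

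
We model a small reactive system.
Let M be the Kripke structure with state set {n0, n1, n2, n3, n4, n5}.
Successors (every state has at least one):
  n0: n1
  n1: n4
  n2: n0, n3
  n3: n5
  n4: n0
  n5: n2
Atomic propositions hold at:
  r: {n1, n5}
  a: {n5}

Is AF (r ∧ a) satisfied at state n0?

Sat(r ∧ a) = {n5}
AF (r ∧ a): least fixpoint, start Z0 = {n5}, add states with every successor in Z. Z1 = {n3, n5}; fixed.
Sat(AF (r ∧ a)) = {n3, n5}
n0 ∉ Sat(AF (r ∧ a)) = {n3, n5}, so the formula does not hold at n0.

No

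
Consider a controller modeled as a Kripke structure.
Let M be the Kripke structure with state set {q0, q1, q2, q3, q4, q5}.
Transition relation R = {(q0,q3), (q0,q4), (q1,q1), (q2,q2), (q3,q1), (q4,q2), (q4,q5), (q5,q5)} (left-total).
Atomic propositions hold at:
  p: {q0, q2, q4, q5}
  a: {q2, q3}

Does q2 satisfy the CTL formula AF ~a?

Sat(~a) = {q0, q1, q4, q5}
AF ~a: least fixpoint, start Z0 = {q0, q1, q4, q5}, add states with every successor in Z. Z1 = {q0, q1, q3, q4, q5}; fixed.
Sat(AF ~a) = {q0, q1, q3, q4, q5}
q2 ∉ Sat(AF ~a) = {q0, q1, q3, q4, q5}, so the formula does not hold at q2.

No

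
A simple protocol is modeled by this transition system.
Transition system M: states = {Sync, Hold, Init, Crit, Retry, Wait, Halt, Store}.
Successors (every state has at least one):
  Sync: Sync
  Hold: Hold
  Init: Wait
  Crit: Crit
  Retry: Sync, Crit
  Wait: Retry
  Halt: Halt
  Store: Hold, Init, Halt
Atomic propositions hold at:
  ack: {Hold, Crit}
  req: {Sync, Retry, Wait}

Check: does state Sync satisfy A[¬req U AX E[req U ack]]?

Sat(¬req) = {Hold, Init, Crit, Halt, Store}
E[req U ack]: least fixpoint, start Z0 = Sat(ack) = {Hold, Crit}, add states in Sat(req) with some successor in Z. Z1 = {Hold, Crit, Retry}; Z2 = {Hold, Crit, Retry, Wait}; fixed.
Sat(E[req U ack]) = {Hold, Crit, Retry, Wait}
Sat(AX E[req U ack]) = {s : every successor in {Hold, Crit, Retry, Wait}} = {Hold, Init, Crit, Wait}
A[¬req U AX E[req U ack]]: least fixpoint, start Z0 = Sat(AX E[req U ack]) = {Hold, Init, Crit, Wait}, add states in Sat(¬req) with every successor in Z. Already a fixed point.
Sat(A[¬req U AX E[req U ack]]) = {Hold, Init, Crit, Wait}
Sync ∉ Sat(A[¬req U AX E[req U ack]]) = {Hold, Init, Crit, Wait}, so the formula does not hold at Sync.

No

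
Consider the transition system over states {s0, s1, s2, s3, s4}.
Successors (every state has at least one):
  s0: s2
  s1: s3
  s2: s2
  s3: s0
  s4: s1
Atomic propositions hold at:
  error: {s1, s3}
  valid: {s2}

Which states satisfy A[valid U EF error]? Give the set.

{s1, s3, s4}

EF error: least fixpoint, start Z0 = {s1, s3}, add states with some successor in Z. Z1 = {s1, s3, s4}; fixed.
Sat(EF error) = {s1, s3, s4}
A[valid U EF error]: least fixpoint, start Z0 = Sat(EF error) = {s1, s3, s4}, add states in Sat(valid) with every successor in Z. Already a fixed point.
Sat(A[valid U EF error]) = {s1, s3, s4}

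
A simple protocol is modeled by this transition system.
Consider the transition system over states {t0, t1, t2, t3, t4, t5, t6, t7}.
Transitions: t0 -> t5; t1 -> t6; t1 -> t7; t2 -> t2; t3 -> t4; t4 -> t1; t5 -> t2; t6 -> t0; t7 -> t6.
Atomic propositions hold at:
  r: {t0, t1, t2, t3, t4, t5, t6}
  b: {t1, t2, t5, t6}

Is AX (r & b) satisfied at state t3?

No

Sat(r & b) = {t1, t2, t5, t6}
Sat(AX (r & b)) = {s : every successor in {t1, t2, t5, t6}} = {t0, t2, t4, t5, t7}
t3 ∉ Sat(AX (r & b)) = {t0, t2, t4, t5, t7}, so the formula does not hold at t3.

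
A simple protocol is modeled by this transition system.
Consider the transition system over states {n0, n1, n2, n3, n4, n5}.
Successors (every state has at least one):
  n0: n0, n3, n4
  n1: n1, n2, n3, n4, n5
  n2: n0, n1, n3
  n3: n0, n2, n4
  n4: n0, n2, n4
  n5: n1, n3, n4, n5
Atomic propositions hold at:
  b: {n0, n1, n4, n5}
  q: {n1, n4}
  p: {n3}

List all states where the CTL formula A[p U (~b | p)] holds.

Sat(~b) = {n2, n3}
Sat(~b | p) = {n2, n3}
A[p U (~b | p)]: least fixpoint, start Z0 = Sat((~b | p)) = {n2, n3}, add states in Sat(p) with every successor in Z. Already a fixed point.
Sat(A[p U (~b | p)]) = {n2, n3}

{n2, n3}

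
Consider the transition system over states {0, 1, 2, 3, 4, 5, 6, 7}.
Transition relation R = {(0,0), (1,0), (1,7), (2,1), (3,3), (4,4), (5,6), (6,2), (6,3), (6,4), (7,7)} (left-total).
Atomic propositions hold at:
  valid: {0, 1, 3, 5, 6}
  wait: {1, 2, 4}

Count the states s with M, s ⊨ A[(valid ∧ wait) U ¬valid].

3

Sat(valid ∧ wait) = {1}
Sat(¬valid) = {2, 4, 7}
A[(valid ∧ wait) U ¬valid]: least fixpoint, start Z0 = Sat(¬valid) = {2, 4, 7}, add states in Sat(valid ∧ wait) with every successor in Z. Already a fixed point.
Sat(A[(valid ∧ wait) U ¬valid]) = {2, 4, 7}
|Sat(A[(valid ∧ wait) U ¬valid])| = |{2, 4, 7}| = 3.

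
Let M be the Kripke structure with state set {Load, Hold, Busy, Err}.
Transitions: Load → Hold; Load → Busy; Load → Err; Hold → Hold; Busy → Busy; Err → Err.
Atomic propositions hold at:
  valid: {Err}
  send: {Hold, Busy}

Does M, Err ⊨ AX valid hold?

Yes

Sat(AX valid) = {s : every successor in {Err}} = {Err}
Err ∈ Sat(AX valid) = {Err}, so the formula holds at Err.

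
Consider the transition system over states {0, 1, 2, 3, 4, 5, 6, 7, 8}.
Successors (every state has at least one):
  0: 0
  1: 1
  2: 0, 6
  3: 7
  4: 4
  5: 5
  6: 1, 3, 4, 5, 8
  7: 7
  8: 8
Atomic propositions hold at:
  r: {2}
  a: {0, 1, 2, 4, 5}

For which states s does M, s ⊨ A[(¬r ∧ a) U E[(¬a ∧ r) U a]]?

{0, 1, 2, 4, 5}

Sat(¬r) = {0, 1, 3, 4, 5, 6, 7, 8}
Sat(¬r ∧ a) = {0, 1, 4, 5}
Sat(¬a) = {3, 6, 7, 8}
Sat(¬a ∧ r) = ∅
E[(¬a ∧ r) U a]: least fixpoint, start Z0 = Sat(a) = {0, 1, 2, 4, 5}, add states in Sat(¬a ∧ r) with some successor in Z. Already a fixed point.
Sat(E[(¬a ∧ r) U a]) = {0, 1, 2, 4, 5}
A[(¬r ∧ a) U E[(¬a ∧ r) U a]]: least fixpoint, start Z0 = Sat(E[(¬a ∧ r) U a]) = {0, 1, 2, 4, 5}, add states in Sat(¬r ∧ a) with every successor in Z. Already a fixed point.
Sat(A[(¬r ∧ a) U E[(¬a ∧ r) U a]]) = {0, 1, 2, 4, 5}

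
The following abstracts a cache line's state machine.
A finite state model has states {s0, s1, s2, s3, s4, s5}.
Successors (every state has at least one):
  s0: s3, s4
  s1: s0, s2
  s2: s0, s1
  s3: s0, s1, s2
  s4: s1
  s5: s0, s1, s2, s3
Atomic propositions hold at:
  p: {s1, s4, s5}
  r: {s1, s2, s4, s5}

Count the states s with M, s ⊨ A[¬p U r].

4

Sat(¬p) = {s0, s2, s3}
A[¬p U r]: least fixpoint, start Z0 = Sat(r) = {s1, s2, s4, s5}, add states in Sat(¬p) with every successor in Z. Already a fixed point.
Sat(A[¬p U r]) = {s1, s2, s4, s5}
|Sat(A[¬p U r])| = |{s1, s2, s4, s5}| = 4.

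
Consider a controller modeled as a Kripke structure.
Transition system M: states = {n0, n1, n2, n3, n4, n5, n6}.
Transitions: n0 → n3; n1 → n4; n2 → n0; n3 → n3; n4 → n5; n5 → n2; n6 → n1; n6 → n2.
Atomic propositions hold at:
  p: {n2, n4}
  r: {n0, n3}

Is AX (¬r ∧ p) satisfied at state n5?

Sat(¬r) = {n1, n2, n4, n5, n6}
Sat(¬r ∧ p) = {n2, n4}
Sat(AX (¬r ∧ p)) = {s : every successor in {n2, n4}} = {n1, n5}
n5 ∈ Sat(AX (¬r ∧ p)) = {n1, n5}, so the formula holds at n5.

Yes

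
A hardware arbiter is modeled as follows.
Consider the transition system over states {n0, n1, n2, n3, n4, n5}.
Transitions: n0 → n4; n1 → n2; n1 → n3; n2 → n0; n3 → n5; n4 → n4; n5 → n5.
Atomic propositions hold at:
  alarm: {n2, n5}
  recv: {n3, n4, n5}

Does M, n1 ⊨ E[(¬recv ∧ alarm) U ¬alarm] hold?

Yes

Sat(¬recv) = {n0, n1, n2}
Sat(¬recv ∧ alarm) = {n2}
Sat(¬alarm) = {n0, n1, n3, n4}
E[(¬recv ∧ alarm) U ¬alarm]: least fixpoint, start Z0 = Sat(¬alarm) = {n0, n1, n3, n4}, add states in Sat(¬recv ∧ alarm) with some successor in Z. Z1 = {n0, n1, n2, n3, n4}; fixed.
Sat(E[(¬recv ∧ alarm) U ¬alarm]) = {n0, n1, n2, n3, n4}
n1 ∈ Sat(E[(¬recv ∧ alarm) U ¬alarm]) = {n0, n1, n2, n3, n4}, so the formula holds at n1.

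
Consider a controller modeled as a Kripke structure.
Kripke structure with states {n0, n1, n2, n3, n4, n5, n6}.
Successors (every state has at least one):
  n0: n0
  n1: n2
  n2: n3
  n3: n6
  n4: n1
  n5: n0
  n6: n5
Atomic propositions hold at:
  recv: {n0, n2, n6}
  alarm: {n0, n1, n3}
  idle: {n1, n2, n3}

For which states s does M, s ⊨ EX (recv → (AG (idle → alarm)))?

Sat(idle → alarm) = {n0, n1, n3, n4, n5, n6}
AG (idle → alarm): greatest fixpoint, start Z0 = {n0, n1, n3, n4, n5, n6}, keep only states in Sat with every successor in Z. Z1 = {n0, n3, n4, n5, n6}; Z2 = {n0, n3, n5, n6}; fixed.
Sat(AG (idle → alarm)) = {n0, n3, n5, n6}
Sat(recv → (AG (idle → alarm))) = {n0, n1, n3, n4, n5, n6}
Sat(EX (recv → (AG (idle → alarm)))) = {s : some successor in {n0, n1, n3, n4, n5, n6}} = {n0, n2, n3, n4, n5, n6}

{n0, n2, n3, n4, n5, n6}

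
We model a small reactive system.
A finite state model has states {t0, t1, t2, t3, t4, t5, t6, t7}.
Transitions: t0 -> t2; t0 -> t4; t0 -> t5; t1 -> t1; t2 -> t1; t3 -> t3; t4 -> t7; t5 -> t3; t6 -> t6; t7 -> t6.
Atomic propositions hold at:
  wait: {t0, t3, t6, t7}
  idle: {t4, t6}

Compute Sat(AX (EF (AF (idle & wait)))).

Sat(idle & wait) = {t6}
AF (idle & wait): least fixpoint, start Z0 = {t6}, add states with every successor in Z. Z1 = {t6, t7}; Z2 = {t4, t6, t7}; fixed.
Sat(AF (idle & wait)) = {t4, t6, t7}
EF (AF (idle & wait)): least fixpoint, start Z0 = {t4, t6, t7}, add states with some successor in Z. Z1 = {t0, t4, t6, t7}; fixed.
Sat(EF (AF (idle & wait))) = {t0, t4, t6, t7}
Sat(AX (EF (AF (idle & wait)))) = {s : every successor in {t0, t4, t6, t7}} = {t4, t6, t7}

{t4, t6, t7}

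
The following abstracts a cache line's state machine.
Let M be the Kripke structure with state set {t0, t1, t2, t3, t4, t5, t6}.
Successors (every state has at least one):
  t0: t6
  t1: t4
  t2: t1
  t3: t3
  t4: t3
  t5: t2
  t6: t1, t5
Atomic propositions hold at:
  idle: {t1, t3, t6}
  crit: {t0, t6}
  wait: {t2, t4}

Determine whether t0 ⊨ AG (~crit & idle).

Sat(~crit) = {t1, t2, t3, t4, t5}
Sat(~crit & idle) = {t1, t3}
AG (~crit & idle): greatest fixpoint, start Z0 = {t1, t3}, keep only states in Sat with every successor in Z. Z1 = {t3}; fixed.
Sat(AG (~crit & idle)) = {t3}
t0 ∉ Sat(AG (~crit & idle)) = {t3}, so the formula does not hold at t0.

No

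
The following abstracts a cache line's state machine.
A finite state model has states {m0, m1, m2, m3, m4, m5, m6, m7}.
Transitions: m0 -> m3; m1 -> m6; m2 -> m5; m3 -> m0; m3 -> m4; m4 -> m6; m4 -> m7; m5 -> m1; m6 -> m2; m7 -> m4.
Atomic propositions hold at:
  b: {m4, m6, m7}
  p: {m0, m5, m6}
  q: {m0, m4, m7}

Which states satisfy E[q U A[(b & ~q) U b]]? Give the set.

{m4, m6, m7}

Sat(~q) = {m1, m2, m3, m5, m6}
Sat(b & ~q) = {m6}
A[(b & ~q) U b]: least fixpoint, start Z0 = Sat(b) = {m4, m6, m7}, add states in Sat(b & ~q) with every successor in Z. Already a fixed point.
Sat(A[(b & ~q) U b]) = {m4, m6, m7}
E[q U A[(b & ~q) U b]]: least fixpoint, start Z0 = Sat(A[(b & ~q) U b]) = {m4, m6, m7}, add states in Sat(q) with some successor in Z. Already a fixed point.
Sat(E[q U A[(b & ~q) U b]]) = {m4, m6, m7}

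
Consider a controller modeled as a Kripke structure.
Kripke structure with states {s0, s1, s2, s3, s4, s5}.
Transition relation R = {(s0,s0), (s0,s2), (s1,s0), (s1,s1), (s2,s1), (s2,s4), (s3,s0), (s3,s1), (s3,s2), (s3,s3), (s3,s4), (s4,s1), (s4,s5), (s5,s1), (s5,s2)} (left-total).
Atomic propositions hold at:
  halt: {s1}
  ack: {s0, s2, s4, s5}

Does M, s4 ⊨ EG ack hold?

Yes

EG ack: greatest fixpoint, start Z0 = {s0, s2, s4, s5}, keep only states in Sat with some successor in Z. Already a fixed point.
Sat(EG ack) = {s0, s2, s4, s5}
s4 ∈ Sat(EG ack) = {s0, s2, s4, s5}, so the formula holds at s4.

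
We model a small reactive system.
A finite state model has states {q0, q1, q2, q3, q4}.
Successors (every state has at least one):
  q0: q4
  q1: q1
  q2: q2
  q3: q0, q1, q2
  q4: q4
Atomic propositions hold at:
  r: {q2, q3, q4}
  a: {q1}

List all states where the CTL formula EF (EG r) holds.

{q0, q2, q3, q4}

EG r: greatest fixpoint, start Z0 = {q2, q3, q4}, keep only states in Sat with some successor in Z. Already a fixed point.
Sat(EG r) = {q2, q3, q4}
EF (EG r): least fixpoint, start Z0 = {q2, q3, q4}, add states with some successor in Z. Z1 = {q0, q2, q3, q4}; fixed.
Sat(EF (EG r)) = {q0, q2, q3, q4}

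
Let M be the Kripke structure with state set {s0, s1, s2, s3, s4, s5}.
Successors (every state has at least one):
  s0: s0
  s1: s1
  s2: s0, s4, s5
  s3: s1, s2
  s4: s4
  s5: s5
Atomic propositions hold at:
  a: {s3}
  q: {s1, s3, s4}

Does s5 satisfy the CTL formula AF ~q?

Yes

Sat(~q) = {s0, s2, s5}
AF ~q: least fixpoint, start Z0 = {s0, s2, s5}, add states with every successor in Z. Already a fixed point.
Sat(AF ~q) = {s0, s2, s5}
s5 ∈ Sat(AF ~q) = {s0, s2, s5}, so the formula holds at s5.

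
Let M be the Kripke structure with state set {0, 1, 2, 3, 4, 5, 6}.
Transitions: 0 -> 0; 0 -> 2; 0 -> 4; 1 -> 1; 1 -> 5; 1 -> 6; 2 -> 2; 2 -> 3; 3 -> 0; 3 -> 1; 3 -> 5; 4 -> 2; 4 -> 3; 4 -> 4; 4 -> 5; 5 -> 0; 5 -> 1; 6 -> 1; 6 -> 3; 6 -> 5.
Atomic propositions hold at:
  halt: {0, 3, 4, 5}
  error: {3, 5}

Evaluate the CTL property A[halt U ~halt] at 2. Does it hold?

Sat(~halt) = {1, 2, 6}
A[halt U ~halt]: least fixpoint, start Z0 = Sat(~halt) = {1, 2, 6}, add states in Sat(halt) with every successor in Z. Already a fixed point.
Sat(A[halt U ~halt]) = {1, 2, 6}
2 ∈ Sat(A[halt U ~halt]) = {1, 2, 6}, so the formula holds at 2.

Yes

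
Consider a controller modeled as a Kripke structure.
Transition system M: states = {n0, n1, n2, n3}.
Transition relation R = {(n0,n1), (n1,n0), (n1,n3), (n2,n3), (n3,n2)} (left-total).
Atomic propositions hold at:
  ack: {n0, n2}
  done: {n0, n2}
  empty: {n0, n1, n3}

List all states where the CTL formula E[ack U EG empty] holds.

{n0, n1}

EG empty: greatest fixpoint, start Z0 = {n0, n1, n3}, keep only states in Sat with some successor in Z. Z1 = {n0, n1}; fixed.
Sat(EG empty) = {n0, n1}
E[ack U EG empty]: least fixpoint, start Z0 = Sat(EG empty) = {n0, n1}, add states in Sat(ack) with some successor in Z. Already a fixed point.
Sat(E[ack U EG empty]) = {n0, n1}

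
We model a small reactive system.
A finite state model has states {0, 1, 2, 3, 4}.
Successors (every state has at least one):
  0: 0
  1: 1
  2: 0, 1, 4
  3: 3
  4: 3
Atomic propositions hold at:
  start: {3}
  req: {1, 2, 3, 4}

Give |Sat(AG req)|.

AG req: greatest fixpoint, start Z0 = {1, 2, 3, 4}, keep only states in Sat with every successor in Z. Z1 = {1, 3, 4}; fixed.
Sat(AG req) = {1, 3, 4}
|Sat(AG req)| = |{1, 3, 4}| = 3.

3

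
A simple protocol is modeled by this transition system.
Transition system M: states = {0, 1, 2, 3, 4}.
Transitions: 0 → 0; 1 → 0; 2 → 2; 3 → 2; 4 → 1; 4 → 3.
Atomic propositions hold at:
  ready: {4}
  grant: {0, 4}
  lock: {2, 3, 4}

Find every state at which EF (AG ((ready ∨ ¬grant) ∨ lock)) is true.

Sat(¬grant) = {1, 2, 3}
Sat(ready ∨ ¬grant) = {1, 2, 3, 4}
Sat((ready ∨ ¬grant) ∨ lock) = {1, 2, 3, 4}
AG ((ready ∨ ¬grant) ∨ lock): greatest fixpoint, start Z0 = {1, 2, 3, 4}, keep only states in Sat with every successor in Z. Z1 = {2, 3, 4}; Z2 = {2, 3}; fixed.
Sat(AG ((ready ∨ ¬grant) ∨ lock)) = {2, 3}
EF (AG ((ready ∨ ¬grant) ∨ lock)): least fixpoint, start Z0 = {2, 3}, add states with some successor in Z. Z1 = {2, 3, 4}; fixed.
Sat(EF (AG ((ready ∨ ¬grant) ∨ lock))) = {2, 3, 4}

{2, 3, 4}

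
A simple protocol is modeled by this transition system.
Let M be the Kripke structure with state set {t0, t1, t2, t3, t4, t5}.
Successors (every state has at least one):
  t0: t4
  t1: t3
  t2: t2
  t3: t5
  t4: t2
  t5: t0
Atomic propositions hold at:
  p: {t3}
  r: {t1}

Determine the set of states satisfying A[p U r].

A[p U r]: least fixpoint, start Z0 = Sat(r) = {t1}, add states in Sat(p) with every successor in Z. Already a fixed point.
Sat(A[p U r]) = {t1}

{t1}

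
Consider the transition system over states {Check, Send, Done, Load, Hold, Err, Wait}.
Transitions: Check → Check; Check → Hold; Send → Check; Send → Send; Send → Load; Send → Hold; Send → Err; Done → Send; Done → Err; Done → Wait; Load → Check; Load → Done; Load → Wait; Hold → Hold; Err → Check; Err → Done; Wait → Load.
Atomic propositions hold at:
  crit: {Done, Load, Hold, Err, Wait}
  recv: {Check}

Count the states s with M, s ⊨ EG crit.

EG crit: greatest fixpoint, start Z0 = {Done, Load, Hold, Err, Wait}, keep only states in Sat with some successor in Z. Already a fixed point.
Sat(EG crit) = {Done, Load, Hold, Err, Wait}
|Sat(EG crit)| = |{Done, Load, Hold, Err, Wait}| = 5.

5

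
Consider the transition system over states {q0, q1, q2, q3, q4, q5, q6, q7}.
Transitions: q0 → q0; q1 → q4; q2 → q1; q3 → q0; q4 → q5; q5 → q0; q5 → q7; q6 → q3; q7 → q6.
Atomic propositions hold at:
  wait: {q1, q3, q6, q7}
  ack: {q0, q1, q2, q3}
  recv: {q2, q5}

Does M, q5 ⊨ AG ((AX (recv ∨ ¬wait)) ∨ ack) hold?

No

Sat(¬wait) = {q0, q2, q4, q5}
Sat(recv ∨ ¬wait) = {q0, q2, q4, q5}
Sat(AX (recv ∨ ¬wait)) = {s : every successor in {q0, q2, q4, q5}} = {q0, q1, q3, q4}
Sat((AX (recv ∨ ¬wait)) ∨ ack) = {q0, q1, q2, q3, q4}
AG ((AX (recv ∨ ¬wait)) ∨ ack): greatest fixpoint, start Z0 = {q0, q1, q2, q3, q4}, keep only states in Sat with every successor in Z. Z1 = {q0, q1, q2, q3}; Z2 = {q0, q2, q3}; Z3 = {q0, q3}; fixed.
Sat(AG ((AX (recv ∨ ¬wait)) ∨ ack)) = {q0, q3}
q5 ∉ Sat(AG ((AX (recv ∨ ¬wait)) ∨ ack)) = {q0, q3}, so the formula does not hold at q5.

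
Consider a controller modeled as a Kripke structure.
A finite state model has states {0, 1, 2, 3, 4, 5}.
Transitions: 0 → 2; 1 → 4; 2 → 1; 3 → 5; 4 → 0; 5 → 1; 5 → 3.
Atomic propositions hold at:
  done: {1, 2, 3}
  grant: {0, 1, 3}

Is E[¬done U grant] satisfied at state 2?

No

Sat(¬done) = {0, 4, 5}
E[¬done U grant]: least fixpoint, start Z0 = Sat(grant) = {0, 1, 3}, add states in Sat(¬done) with some successor in Z. Z1 = {0, 1, 3, 4, 5}; fixed.
Sat(E[¬done U grant]) = {0, 1, 3, 4, 5}
2 ∉ Sat(E[¬done U grant]) = {0, 1, 3, 4, 5}, so the formula does not hold at 2.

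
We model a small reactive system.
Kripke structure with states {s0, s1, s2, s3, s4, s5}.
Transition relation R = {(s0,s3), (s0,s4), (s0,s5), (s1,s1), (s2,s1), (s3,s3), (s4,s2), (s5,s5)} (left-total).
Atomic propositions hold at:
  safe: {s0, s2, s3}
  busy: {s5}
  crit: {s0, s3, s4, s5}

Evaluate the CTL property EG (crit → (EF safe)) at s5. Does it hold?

No

EF safe: least fixpoint, start Z0 = {s0, s2, s3}, add states with some successor in Z. Z1 = {s0, s2, s3, s4}; fixed.
Sat(EF safe) = {s0, s2, s3, s4}
Sat(crit → (EF safe)) = {s0, s1, s2, s3, s4}
EG (crit → (EF safe)): greatest fixpoint, start Z0 = {s0, s1, s2, s3, s4}, keep only states in Sat with some successor in Z. Already a fixed point.
Sat(EG (crit → (EF safe))) = {s0, s1, s2, s3, s4}
s5 ∉ Sat(EG (crit → (EF safe))) = {s0, s1, s2, s3, s4}, so the formula does not hold at s5.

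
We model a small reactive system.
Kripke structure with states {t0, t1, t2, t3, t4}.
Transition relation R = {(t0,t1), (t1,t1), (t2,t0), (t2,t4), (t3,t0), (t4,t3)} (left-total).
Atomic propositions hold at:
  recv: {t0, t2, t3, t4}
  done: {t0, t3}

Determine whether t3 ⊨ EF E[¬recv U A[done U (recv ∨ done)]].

Sat(¬recv) = {t1}
Sat(recv ∨ done) = {t0, t2, t3, t4}
A[done U (recv ∨ done)]: least fixpoint, start Z0 = Sat((recv ∨ done)) = {t0, t2, t3, t4}, add states in Sat(done) with every successor in Z. Already a fixed point.
Sat(A[done U (recv ∨ done)]) = {t0, t2, t3, t4}
E[¬recv U A[done U (recv ∨ done)]]: least fixpoint, start Z0 = Sat(A[done U (recv ∨ done)]) = {t0, t2, t3, t4}, add states in Sat(¬recv) with some successor in Z. Already a fixed point.
Sat(E[¬recv U A[done U (recv ∨ done)]]) = {t0, t2, t3, t4}
EF E[¬recv U A[done U (recv ∨ done)]]: least fixpoint, start Z0 = {t0, t2, t3, t4}, add states with some successor in Z. Already a fixed point.
Sat(EF E[¬recv U A[done U (recv ∨ done)]]) = {t0, t2, t3, t4}
t3 ∈ Sat(EF E[¬recv U A[done U (recv ∨ done)]]) = {t0, t2, t3, t4}, so the formula holds at t3.

Yes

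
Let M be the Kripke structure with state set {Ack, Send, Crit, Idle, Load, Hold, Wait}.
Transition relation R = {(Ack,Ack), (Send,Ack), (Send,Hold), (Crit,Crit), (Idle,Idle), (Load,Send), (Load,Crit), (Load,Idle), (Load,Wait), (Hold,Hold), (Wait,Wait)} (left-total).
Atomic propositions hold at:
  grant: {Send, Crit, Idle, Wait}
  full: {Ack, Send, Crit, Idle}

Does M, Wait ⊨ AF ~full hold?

Sat(~full) = {Load, Hold, Wait}
AF ~full: least fixpoint, start Z0 = {Load, Hold, Wait}, add states with every successor in Z. Already a fixed point.
Sat(AF ~full) = {Load, Hold, Wait}
Wait ∈ Sat(AF ~full) = {Load, Hold, Wait}, so the formula holds at Wait.

Yes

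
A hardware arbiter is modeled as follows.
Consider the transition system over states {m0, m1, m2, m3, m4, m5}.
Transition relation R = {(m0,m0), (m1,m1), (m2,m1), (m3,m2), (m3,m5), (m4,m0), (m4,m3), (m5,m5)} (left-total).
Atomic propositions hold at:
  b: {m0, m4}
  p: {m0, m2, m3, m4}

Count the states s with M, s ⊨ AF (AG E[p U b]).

1

E[p U b]: least fixpoint, start Z0 = Sat(b) = {m0, m4}, add states in Sat(p) with some successor in Z. Already a fixed point.
Sat(E[p U b]) = {m0, m4}
AG E[p U b]: greatest fixpoint, start Z0 = {m0, m4}, keep only states in Sat with every successor in Z. Z1 = {m0}; fixed.
Sat(AG E[p U b]) = {m0}
AF (AG E[p U b]): least fixpoint, start Z0 = {m0}, add states with every successor in Z. Already a fixed point.
Sat(AF (AG E[p U b])) = {m0}
|Sat(AF (AG E[p U b]))| = |{m0}| = 1.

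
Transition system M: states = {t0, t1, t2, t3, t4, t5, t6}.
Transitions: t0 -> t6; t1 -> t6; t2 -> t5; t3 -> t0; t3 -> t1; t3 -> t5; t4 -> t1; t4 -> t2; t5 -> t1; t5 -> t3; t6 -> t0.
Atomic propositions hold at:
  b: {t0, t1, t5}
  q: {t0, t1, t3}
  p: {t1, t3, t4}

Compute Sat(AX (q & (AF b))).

{t5, t6}

AF b: least fixpoint, start Z0 = {t0, t1, t5}, add states with every successor in Z. Z1 = {t0, t1, t2, t3, t5, t6}; Z2 = {t0, t1, t2, t3, t4, t5, t6}; fixed.
Sat(AF b) = {t0, t1, t2, t3, t4, t5, t6}
Sat(q & (AF b)) = {t0, t1, t3}
Sat(AX (q & (AF b))) = {s : every successor in {t0, t1, t3}} = {t5, t6}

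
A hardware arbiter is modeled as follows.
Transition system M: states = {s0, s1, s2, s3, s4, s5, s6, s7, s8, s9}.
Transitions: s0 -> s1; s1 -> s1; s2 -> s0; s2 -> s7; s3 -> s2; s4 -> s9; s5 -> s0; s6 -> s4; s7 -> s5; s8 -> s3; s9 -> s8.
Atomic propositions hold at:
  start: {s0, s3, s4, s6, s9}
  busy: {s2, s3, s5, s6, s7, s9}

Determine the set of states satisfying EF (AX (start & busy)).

{s4, s6, s8, s9}

Sat(start & busy) = {s3, s6, s9}
Sat(AX (start & busy)) = {s : every successor in {s3, s6, s9}} = {s4, s8}
EF (AX (start & busy)): least fixpoint, start Z0 = {s4, s8}, add states with some successor in Z. Z1 = {s4, s6, s8, s9}; fixed.
Sat(EF (AX (start & busy))) = {s4, s6, s8, s9}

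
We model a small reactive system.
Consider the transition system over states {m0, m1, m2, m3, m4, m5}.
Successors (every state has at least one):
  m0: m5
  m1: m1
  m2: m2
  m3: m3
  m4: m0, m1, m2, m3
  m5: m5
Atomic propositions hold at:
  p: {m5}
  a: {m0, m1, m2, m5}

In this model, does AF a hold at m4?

No

AF a: least fixpoint, start Z0 = {m0, m1, m2, m5}, add states with every successor in Z. Already a fixed point.
Sat(AF a) = {m0, m1, m2, m5}
m4 ∉ Sat(AF a) = {m0, m1, m2, m5}, so the formula does not hold at m4.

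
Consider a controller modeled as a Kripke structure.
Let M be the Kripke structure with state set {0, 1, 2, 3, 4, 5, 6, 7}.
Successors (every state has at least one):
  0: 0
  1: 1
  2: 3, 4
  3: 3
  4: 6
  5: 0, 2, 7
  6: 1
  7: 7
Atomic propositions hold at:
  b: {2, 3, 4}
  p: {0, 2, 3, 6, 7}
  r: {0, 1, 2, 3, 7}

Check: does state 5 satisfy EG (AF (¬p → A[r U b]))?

Yes

Sat(¬p) = {1, 4, 5}
A[r U b]: least fixpoint, start Z0 = Sat(b) = {2, 3, 4}, add states in Sat(r) with every successor in Z. Already a fixed point.
Sat(A[r U b]) = {2, 3, 4}
Sat(¬p → A[r U b]) = {0, 2, 3, 4, 6, 7}
AF (¬p → A[r U b]): least fixpoint, start Z0 = {0, 2, 3, 4, 6, 7}, add states with every successor in Z. Z1 = {0, 2, 3, 4, 5, 6, 7}; fixed.
Sat(AF (¬p → A[r U b])) = {0, 2, 3, 4, 5, 6, 7}
EG (AF (¬p → A[r U b])): greatest fixpoint, start Z0 = {0, 2, 3, 4, 5, 6, 7}, keep only states in Sat with some successor in Z. Z1 = {0, 2, 3, 4, 5, 7}; Z2 = {0, 2, 3, 5, 7}; fixed.
Sat(EG (AF (¬p → A[r U b]))) = {0, 2, 3, 5, 7}
5 ∈ Sat(EG (AF (¬p → A[r U b]))) = {0, 2, 3, 5, 7}, so the formula holds at 5.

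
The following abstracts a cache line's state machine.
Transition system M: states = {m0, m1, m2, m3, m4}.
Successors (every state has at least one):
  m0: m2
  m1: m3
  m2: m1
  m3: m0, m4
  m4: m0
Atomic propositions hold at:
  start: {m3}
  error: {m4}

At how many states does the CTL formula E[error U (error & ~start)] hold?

Sat(~start) = {m0, m1, m2, m4}
Sat(error & ~start) = {m4}
E[error U (error & ~start)]: least fixpoint, start Z0 = Sat((error & ~start)) = {m4}, add states in Sat(error) with some successor in Z. Already a fixed point.
Sat(E[error U (error & ~start)]) = {m4}
|Sat(E[error U (error & ~start)])| = |{m4}| = 1.

1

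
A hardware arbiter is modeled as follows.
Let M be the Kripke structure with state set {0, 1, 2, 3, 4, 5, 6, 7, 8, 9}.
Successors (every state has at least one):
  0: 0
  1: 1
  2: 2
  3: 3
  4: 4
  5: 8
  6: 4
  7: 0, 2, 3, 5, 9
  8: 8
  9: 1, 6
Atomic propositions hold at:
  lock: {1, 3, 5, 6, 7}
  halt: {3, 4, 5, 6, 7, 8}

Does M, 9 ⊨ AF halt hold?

AF halt: least fixpoint, start Z0 = {3, 4, 5, 6, 7, 8}, add states with every successor in Z. Already a fixed point.
Sat(AF halt) = {3, 4, 5, 6, 7, 8}
9 ∉ Sat(AF halt) = {3, 4, 5, 6, 7, 8}, so the formula does not hold at 9.

No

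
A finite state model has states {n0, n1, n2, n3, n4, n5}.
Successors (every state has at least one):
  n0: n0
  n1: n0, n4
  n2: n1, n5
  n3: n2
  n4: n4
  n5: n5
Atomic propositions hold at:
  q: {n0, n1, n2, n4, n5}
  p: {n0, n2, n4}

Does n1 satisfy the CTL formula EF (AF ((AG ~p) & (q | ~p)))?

No

Sat(~p) = {n1, n3, n5}
AG ~p: greatest fixpoint, start Z0 = {n1, n3, n5}, keep only states in Sat with every successor in Z. Z1 = {n5}; fixed.
Sat(AG ~p) = {n5}
Sat(q | ~p) = {n0, n1, n2, n3, n4, n5}
Sat((AG ~p) & (q | ~p)) = {n5}
AF ((AG ~p) & (q | ~p)): least fixpoint, start Z0 = {n5}, add states with every successor in Z. Already a fixed point.
Sat(AF ((AG ~p) & (q | ~p))) = {n5}
EF (AF ((AG ~p) & (q | ~p))): least fixpoint, start Z0 = {n5}, add states with some successor in Z. Z1 = {n2, n5}; Z2 = {n2, n3, n5}; fixed.
Sat(EF (AF ((AG ~p) & (q | ~p)))) = {n2, n3, n5}
n1 ∉ Sat(EF (AF ((AG ~p) & (q | ~p)))) = {n2, n3, n5}, so the formula does not hold at n1.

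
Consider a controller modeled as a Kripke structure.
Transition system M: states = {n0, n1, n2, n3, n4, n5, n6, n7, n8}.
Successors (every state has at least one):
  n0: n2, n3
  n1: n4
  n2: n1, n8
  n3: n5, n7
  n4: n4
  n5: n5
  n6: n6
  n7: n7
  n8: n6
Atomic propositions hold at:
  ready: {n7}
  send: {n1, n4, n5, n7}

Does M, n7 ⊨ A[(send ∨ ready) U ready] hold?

Yes

Sat(send ∨ ready) = {n1, n4, n5, n7}
A[(send ∨ ready) U ready]: least fixpoint, start Z0 = Sat(ready) = {n7}, add states in Sat(send ∨ ready) with every successor in Z. Already a fixed point.
Sat(A[(send ∨ ready) U ready]) = {n7}
n7 ∈ Sat(A[(send ∨ ready) U ready]) = {n7}, so the formula holds at n7.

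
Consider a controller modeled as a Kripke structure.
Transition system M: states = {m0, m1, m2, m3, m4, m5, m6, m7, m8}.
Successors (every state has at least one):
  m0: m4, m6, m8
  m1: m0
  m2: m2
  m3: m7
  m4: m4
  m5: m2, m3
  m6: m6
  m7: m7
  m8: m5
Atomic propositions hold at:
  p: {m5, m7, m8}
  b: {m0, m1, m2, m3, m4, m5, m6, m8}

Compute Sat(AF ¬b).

{m3, m7}

Sat(¬b) = {m7}
AF ¬b: least fixpoint, start Z0 = {m7}, add states with every successor in Z. Z1 = {m3, m7}; fixed.
Sat(AF ¬b) = {m3, m7}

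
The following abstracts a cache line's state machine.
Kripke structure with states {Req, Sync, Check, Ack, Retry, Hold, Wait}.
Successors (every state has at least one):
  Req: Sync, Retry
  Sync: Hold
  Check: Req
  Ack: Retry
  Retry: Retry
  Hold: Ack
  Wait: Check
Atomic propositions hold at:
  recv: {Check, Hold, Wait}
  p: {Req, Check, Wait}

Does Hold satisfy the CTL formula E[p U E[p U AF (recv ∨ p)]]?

Sat(recv ∨ p) = {Req, Check, Hold, Wait}
AF (recv ∨ p): least fixpoint, start Z0 = {Req, Check, Hold, Wait}, add states with every successor in Z. Z1 = {Req, Sync, Check, Hold, Wait}; fixed.
Sat(AF (recv ∨ p)) = {Req, Sync, Check, Hold, Wait}
E[p U AF (recv ∨ p)]: least fixpoint, start Z0 = Sat(AF (recv ∨ p)) = {Req, Sync, Check, Hold, Wait}, add states in Sat(p) with some successor in Z. Already a fixed point.
Sat(E[p U AF (recv ∨ p)]) = {Req, Sync, Check, Hold, Wait}
E[p U E[p U AF (recv ∨ p)]]: least fixpoint, start Z0 = Sat(E[p U AF (recv ∨ p)]) = {Req, Sync, Check, Hold, Wait}, add states in Sat(p) with some successor in Z. Already a fixed point.
Sat(E[p U E[p U AF (recv ∨ p)]]) = {Req, Sync, Check, Hold, Wait}
Hold ∈ Sat(E[p U E[p U AF (recv ∨ p)]]) = {Req, Sync, Check, Hold, Wait}, so the formula holds at Hold.

Yes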